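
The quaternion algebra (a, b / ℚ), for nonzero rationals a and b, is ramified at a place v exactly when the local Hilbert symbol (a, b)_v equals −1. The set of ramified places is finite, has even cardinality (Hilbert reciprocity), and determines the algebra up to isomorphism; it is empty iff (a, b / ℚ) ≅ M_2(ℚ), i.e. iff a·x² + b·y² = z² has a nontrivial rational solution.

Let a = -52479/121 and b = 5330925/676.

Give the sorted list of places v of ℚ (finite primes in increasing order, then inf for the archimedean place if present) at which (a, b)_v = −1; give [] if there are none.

Mod squares: a ≡ -119, b ≡ 23693. Check v ∈ {∞, 2, 3, 5, 7, 11, 13, 17, 19, 29, 43}.
v=19: a=19^0·(≡8), b=19^1·(≡14) mod 19; (8|19)=-1, (14|19)=-1; (−1)^{0·1·9}·(-1)^1·(-1)^0 = -1.
v=29: a=29^0·(≡8), b=29^1·(≡9) mod 29; (8|29)=-1, (9|29)=+1; (−1)^{0·1·14}·(-1)^1·(+1)^0 = -1.
v=11: a=11^-2·(≡2), b=11^0·(≡10) mod 11; (2|11)=-1, (10|11)=-1; (−1)^{-2·0·5}·(-1)^0·(-1)^-2 = +1.
v=3: a=3^2·(≡1), b=3^2·(≡2) mod 3; (1|3)=+1, (2|3)=-1; (−1)^{2·2·1}·(+1)^2·(-1)^2 = +1.
v=13: a=13^0·(≡7), b=13^-2·(≡7) mod 13; (7|13)=-1, (7|13)=-1; (−1)^{0·-2·6}·(-1)^-2·(-1)^0 = +1.
v=7: a=7^3·(≡4), b=7^0·(≡3) mod 7; (4|7)=+1, (3|7)=-1; (−1)^{3·0·3}·(+1)^0·(-1)^3 = -1.
v=17: a=17^1·(≡12), b=17^0·(≡5) mod 17; (12|17)=-1, (5|17)=-1; (−1)^{1·0·8}·(-1)^0·(-1)^1 = -1.
v=2: v_2(a)=0, v_2(b)=-2; units ≡ 1, 5 (mod 8); ε·ε+αω+βω = 0·0+0·1+-2·0 ≡ 0  ⇒  (a,b)_2 = +1.
v=5: a=5^0·(≡1), b=5^2·(≡2) mod 5; (1|5)=+1, (2|5)=-1; (−1)^{0·2·2}·(+1)^2·(-1)^0 = +1.
v=43: a=43^0·(≡40), b=43^1·(≡21) mod 43; (40|43)=+1, (21|43)=+1; (−1)^{0·1·21}·(+1)^1·(+1)^0 = +1.
v=∞: -119 < 0 and 23693 > 0  ⇒  (a,b)_∞ = +1.
Ram(-119, 23693) = {7, 17, 19, 29}; no ℚ_7-point on the conic.

[7, 17, 19, 29]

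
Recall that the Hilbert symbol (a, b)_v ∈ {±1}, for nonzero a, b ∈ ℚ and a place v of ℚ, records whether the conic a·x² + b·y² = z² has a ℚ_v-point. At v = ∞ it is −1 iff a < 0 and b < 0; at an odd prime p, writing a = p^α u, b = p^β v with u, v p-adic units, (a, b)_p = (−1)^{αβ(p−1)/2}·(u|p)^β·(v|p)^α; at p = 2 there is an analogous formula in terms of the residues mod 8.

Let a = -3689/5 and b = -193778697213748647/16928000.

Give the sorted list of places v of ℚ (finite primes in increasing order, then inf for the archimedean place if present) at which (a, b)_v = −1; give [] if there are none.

[5, 11, 13, 17, 31, inf]

Mod squares: a ≡ -18445, b ≡ -2637635. Check v ∈ {∞, 2, 3, 5, 7, 11, 13, 17, 19, 23, 31}.
v=∞: -18445 < 0 and -2637635 < 0  ⇒  (a,b)_∞ = -1.
v=17: a=17^1·(≡11), b=17^1·(≡4) mod 17; (11|17)=-1, (4|17)=+1; (−1)^{1·1·8}·(-1)^1·(+1)^1 = -1.
v=31: a=31^1·(≡1), b=31^3·(≡28) mod 31; (1|31)=+1, (28|31)=+1; (−1)^{1·3·15}·(+1)^3·(+1)^1 = -1.
v=3: a=3^0·(≡2), b=3^2·(≡1) mod 3; (2|3)=-1, (1|3)=+1; (−1)^{0·2·1}·(-1)^2·(+1)^0 = +1.
v=2: v_2(a)=0, v_2(b)=-8; units ≡ 3, 5 (mod 8); ε·ε+αω+βω = 1·0+0·1+-8·1 ≡ 0  ⇒  (a,b)_2 = +1.
v=11: a=11^0·(≡8), b=11^1·(≡5) mod 11; (8|11)=-1, (5|11)=+1; (−1)^{0·1·5}·(-1)^1·(+1)^0 = -1.
v=23: a=23^0·(≡12), b=23^-2·(≡19) mod 23; (12|23)=+1, (19|23)=-1; (−1)^{0·-2·11}·(+1)^-2·(-1)^0 = +1.
v=7: a=7^1·(≡1), b=7^7·(≡6) mod 7; (1|7)=+1, (6|7)=-1; (−1)^{1·7·3}·(+1)^7·(-1)^1 = +1.
v=5: a=5^-1·(≡1), b=5^-3·(≡2) mod 5; (1|5)=+1, (2|5)=-1; (−1)^{-1·-3·2}·(+1)^-3·(-1)^-1 = -1.
v=13: a=13^0·(≡11), b=13^1·(≡10) mod 13; (11|13)=-1, (10|13)=+1; (−1)^{0·1·6}·(-1)^1·(+1)^0 = -1.
v=19: a=19^0·(≡7), b=19^2·(≡10) mod 19; (7|19)=+1, (10|19)=-1; (−1)^{0·2·9}·(+1)^2·(-1)^0 = +1.
(-18445, -2637635 / ℚ) ramifies at {5, 11, 13, 17, 31, ∞}: a division algebra.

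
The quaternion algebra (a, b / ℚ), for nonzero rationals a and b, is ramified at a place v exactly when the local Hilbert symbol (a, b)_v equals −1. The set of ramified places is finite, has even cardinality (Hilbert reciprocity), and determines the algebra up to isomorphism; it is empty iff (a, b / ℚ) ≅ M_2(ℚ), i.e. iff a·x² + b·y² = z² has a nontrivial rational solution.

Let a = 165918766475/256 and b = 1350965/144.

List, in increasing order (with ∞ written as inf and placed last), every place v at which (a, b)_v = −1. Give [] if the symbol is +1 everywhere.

[11, 29]

Mod squares: a ≡ 11, b ≡ 11165. Check v ∈ {∞, 2, 3, 5, 7, 11, 29}.
v=∞: 11 > 0 and 11165 > 0  ⇒  (a,b)_∞ = +1.
v=7: a=7^2·(≡2), b=7^1·(≡3) mod 7; (2|7)=+1, (3|7)=-1; (−1)^{2·1·3}·(+1)^1·(-1)^2 = +1.
v=3: a=3^0·(≡2), b=3^-2·(≡2) mod 3; (2|3)=-1, (2|3)=-1; (−1)^{0·-2·1}·(-1)^-2·(-1)^0 = +1.
v=5: a=5^2·(≡4), b=5^1·(≡2) mod 5; (4|5)=+1, (2|5)=-1; (−1)^{2·1·2}·(+1)^1·(-1)^2 = +1.
v=11: a=11^5·(≡3), b=11^3·(≡3) mod 11; (3|11)=+1, (3|11)=+1; (−1)^{5·3·5}·(+1)^3·(+1)^5 = -1.
v=2: v_2(a)=-8, v_2(b)=-4; units ≡ 3, 5 (mod 8); ε·ε+αω+βω = 1·0+-8·1+-4·1 ≡ 0  ⇒  (a,b)_2 = +1.
v=29: a=29^2·(≡21), b=29^1·(≡18) mod 29; (21|29)=-1, (18|29)=-1; (−1)^{2·1·14}·(-1)^1·(-1)^2 = -1.
|Ram(11, 11165)| = 2, even; anisotropic at {11, 29}.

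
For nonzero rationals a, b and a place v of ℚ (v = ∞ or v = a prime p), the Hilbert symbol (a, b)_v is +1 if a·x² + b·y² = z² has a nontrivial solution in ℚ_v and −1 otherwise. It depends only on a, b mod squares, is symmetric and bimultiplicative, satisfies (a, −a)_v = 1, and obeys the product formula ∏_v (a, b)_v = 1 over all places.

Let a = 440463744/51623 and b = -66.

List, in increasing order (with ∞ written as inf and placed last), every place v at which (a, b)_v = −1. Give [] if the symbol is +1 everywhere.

[2, 11]

Mod squares: a ≡ 858, b ≡ -66. Check v ∈ {∞, 2, 3, 7, 11, 13, 17, 19}.
v=11: a=11^-1·(≡4), b=11^1·(≡5) mod 11; (4|11)=+1, (5|11)=+1; (−1)^{-1·1·5}·(+1)^1·(+1)^-1 = -1.
v=7: a=7^2·(≡4), b=7^0·(≡4) mod 7; (4|7)=+1, (4|7)=+1; (−1)^{2·0·3}·(+1)^0·(+1)^2 = +1.
v=3: a=3^5·(≡1), b=3^1·(≡2) mod 3; (1|3)=+1, (2|3)=-1; (−1)^{5·1·1}·(+1)^1·(-1)^5 = +1.
v=17: a=17^2·(≡15), b=17^0·(≡2) mod 17; (15|17)=+1, (2|17)=+1; (−1)^{2·0·8}·(+1)^0·(+1)^2 = +1.
v=13: a=13^-1·(≡1), b=13^0·(≡12) mod 13; (1|13)=+1, (12|13)=+1; (−1)^{-1·0·6}·(+1)^0·(+1)^-1 = +1.
v=∞: 858 > 0 and -66 < 0  ⇒  (a,b)_∞ = +1.
v=2: v_2(a)=7, v_2(b)=1; units ≡ 5, 7 (mod 8); ε·ε+αω+βω = 0·1+7·0+1·1 ≡ 1  ⇒  (a,b)_2 = -1.
v=19: a=19^-2·(≡12), b=19^0·(≡10) mod 19; (12|19)=-1, (10|19)=-1; (−1)^{-2·0·9}·(-1)^0·(-1)^-2 = +1.
(858, -66 / ℚ) ramifies at {2, 11}: a division algebra.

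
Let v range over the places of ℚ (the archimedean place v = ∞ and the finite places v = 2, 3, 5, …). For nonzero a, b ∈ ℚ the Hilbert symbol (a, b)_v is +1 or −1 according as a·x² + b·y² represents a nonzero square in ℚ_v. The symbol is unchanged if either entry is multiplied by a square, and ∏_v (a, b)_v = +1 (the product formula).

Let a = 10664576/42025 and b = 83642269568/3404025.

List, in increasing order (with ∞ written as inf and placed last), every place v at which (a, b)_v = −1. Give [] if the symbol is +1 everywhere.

[2, 11, 17, 23]

Mod squares: a ≡ 986, b ≡ 7733198. Check v ∈ {∞, 2, 3, 5, 11, 13, 17, 23, 29, 31, 41}.
v=17: a=17^1·(≡11), b=17^1·(≡9) mod 17; (11|17)=-1, (9|17)=+1; (−1)^{1·1·8}·(-1)^1·(+1)^1 = -1.
v=3: a=3^0·(≡2), b=3^-4·(≡2) mod 3; (2|3)=-1, (2|3)=-1; (−1)^{0·-4·1}·(-1)^-4·(-1)^0 = +1.
v=5: a=5^-2·(≡1), b=5^-2·(≡3) mod 5; (1|5)=+1, (3|5)=-1; (−1)^{-2·-2·2}·(+1)^-2·(-1)^-2 = +1.
v=31: a=31^0·(≡4), b=31^1·(≡19) mod 31; (4|31)=+1, (19|31)=+1; (−1)^{0·1·15}·(+1)^1·(+1)^0 = +1.
v=23: a=23^0·(≡7), b=23^1·(≡13) mod 23; (7|23)=-1, (13|23)=+1; (−1)^{0·1·11}·(-1)^1·(+1)^0 = -1.
v=2: v_2(a)=7, v_2(b)=7; units ≡ 5, 7 (mod 8); ε·ε+αω+βω = 0·1+7·0+7·1 ≡ 1  ⇒  (a,b)_2 = -1.
v=29: a=29^1·(≡6), b=29^1·(≡16) mod 29; (6|29)=+1, (16|29)=+1; (−1)^{1·1·14}·(+1)^1·(+1)^1 = +1.
v=13: a=13^2·(≡6), b=13^2·(≡8) mod 13; (6|13)=-1, (8|13)=-1; (−1)^{2·2·6}·(-1)^2·(-1)^2 = +1.
v=41: a=41^-2·(≡1), b=41^-2·(≡29) mod 41; (1|41)=+1, (29|41)=-1; (−1)^{-2·-2·20}·(+1)^-2·(-1)^-2 = +1.
v=∞: 986 > 0 and 7733198 > 0  ⇒  (a,b)_∞ = +1.
v=11: a=11^0·(≡2), b=11^1·(≡10) mod 11; (2|11)=-1, (10|11)=-1; (−1)^{0·1·5}·(-1)^1·(-1)^0 = -1.
|Ram(986, 7733198)| = 4, even; anisotropic at {2, 11, 17, 23}.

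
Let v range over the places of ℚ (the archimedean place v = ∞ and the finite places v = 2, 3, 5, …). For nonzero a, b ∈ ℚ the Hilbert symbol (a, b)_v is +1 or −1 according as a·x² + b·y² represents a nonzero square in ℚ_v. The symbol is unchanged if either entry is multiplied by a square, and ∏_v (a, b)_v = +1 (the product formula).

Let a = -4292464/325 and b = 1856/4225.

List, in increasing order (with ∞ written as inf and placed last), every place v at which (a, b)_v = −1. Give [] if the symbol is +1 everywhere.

[11, 29]

(a, b) ≡ (-4147, 29) mod (ℚ^×)²; places V = {2, 5, 11, 13, 29, ∞}.
(a,b)_5: α=-2, u≡2; β=-2, v≡4 (mod 5); (2|5)=-1, (4|5)=+1; sign (−1)^0·-1^-2·+1^-2 = +1.
(a,b)_2: α=4, β=6; u≡5, v≡5 (mod 8); ε(u)ε(v)=0·0, αω(v)=4·1, βω(u)=6·1; sum ≡ 0  ⇒  +1.
(a,b)_11: α=1, u≡2; β=0, v≡8 (mod 11); (2|11)=-1, (8|11)=-1; sign (−1)^0·-1^0·-1^1 = -1.
(a,b)_13: α=-1, u≡7; β=-2, v≡3 (mod 13); (7|13)=-1, (3|13)=+1; sign (−1)^0·-1^-2·+1^-1 = +1.
(a,b)_∞: sgn(-4147)=−, sgn(29)=+, so +1.
(a,b)_29: α=3, u≡19; β=1, v≡9 (mod 29); (19|29)=-1, (9|29)=+1; sign (−1)^0·-1^1·+1^3 = -1.
(-4147, 29 / ℚ) ramifies at {11, 29}: a division algebra.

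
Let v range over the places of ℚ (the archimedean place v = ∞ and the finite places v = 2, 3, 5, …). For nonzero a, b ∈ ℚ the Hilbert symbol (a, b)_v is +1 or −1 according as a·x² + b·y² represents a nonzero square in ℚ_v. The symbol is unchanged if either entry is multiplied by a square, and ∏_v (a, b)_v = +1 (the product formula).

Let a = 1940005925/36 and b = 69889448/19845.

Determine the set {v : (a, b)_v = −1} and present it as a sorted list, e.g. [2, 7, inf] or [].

[2, 5, 11, 43]

(a, b) ≡ (2717, 302290) mod (ℚ^×)²; places V = {2, 3, 5, 7, 11, 13, 17, 19, 37, 43, ∞}.
(a,b)_∞: sgn(2717)=+, sgn(302290)=+, so +1.
(a,b)_3: α=-2, u≡2; β=-4, v≡1 (mod 3); (2|3)=-1, (1|3)=+1; sign (−1)^0·-1^-4·+1^-2 = +1.
(a,b)_7: α=0, u≡4; β=-2, v≡1 (mod 7); (4|7)=+1, (1|7)=+1; sign (−1)^0·+1^-2·+1^0 = +1.
(a,b)_19: α=1, u≡13; β=1, v≡16 (mod 19); (13|19)=-1, (16|19)=+1; sign (−1)^1·-1^1·+1^1 = +1.
(a,b)_13: α=5, u≡9; β=0, v≡10 (mod 13); (9|13)=+1, (10|13)=+1; sign (−1)^0·+1^0·+1^5 = +1.
(a,b)_17: α=0, u≡5; β=2, v≡4 (mod 17); (5|17)=-1, (4|17)=+1; sign (−1)^0·-1^2·+1^0 = +1.
(a,b)_2: α=-2, β=3; u≡5, v≡1 (mod 8); ε(u)ε(v)=0·0, αω(v)=-2·0, βω(u)=3·1; sum ≡ 1  ⇒  -1.
(a,b)_11: α=1, u≡3; β=0, v≡2 (mod 11); (3|11)=+1, (2|11)=-1; sign (−1)^0·+1^0·-1^1 = -1.
(a,b)_5: α=2, u≡2; β=-1, v≡2 (mod 5); (2|5)=-1, (2|5)=-1; sign (−1)^0·-1^-1·-1^2 = -1.
(a,b)_37: α=0, u≡16; β=1, v≡7 (mod 37); (16|37)=+1, (7|37)=+1; sign (−1)^0·+1^1·+1^0 = +1.
(a,b)_43: α=0, u≡7; β=1, v≡1 (mod 43); (7|43)=-1, (1|43)=+1; sign (−1)^0·-1^1·+1^0 = -1.
(2717, 302290 / ℚ) ramifies at {2, 5, 11, 43}: a division algebra.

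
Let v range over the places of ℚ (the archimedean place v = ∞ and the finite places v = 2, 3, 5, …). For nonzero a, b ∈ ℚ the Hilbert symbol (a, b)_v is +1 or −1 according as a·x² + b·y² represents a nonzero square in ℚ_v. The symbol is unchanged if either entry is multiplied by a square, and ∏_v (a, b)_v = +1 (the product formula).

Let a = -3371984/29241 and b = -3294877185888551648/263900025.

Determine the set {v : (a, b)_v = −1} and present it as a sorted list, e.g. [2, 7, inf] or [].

[2, 11, 17, inf]

(a, b) ≡ (-4301, -782) mod (ℚ^×)²; places V = {2, 3, 5, 7, 11, 17, 19, 23, ∞}.
(a,b)_19: α=-2, u≡12; β=-4, v≡6 (mod 19); (12|19)=-1, (6|19)=+1; sign (−1)^0·-1^-4·+1^-2 = +1.
(a,b)_2: α=4, β=5; u≡3, v≡1 (mod 8); ε(u)ε(v)=1·0, αω(v)=4·0, βω(u)=5·1; sum ≡ 1  ⇒  -1.
(a,b)_23: α=1, u≡5; β=3, v≡1 (mod 23); (5|23)=-1, (1|23)=+1; sign (−1)^1·-1^3·+1^1 = +1.
(a,b)_17: α=1, u≡4; β=3, v≡10 (mod 17); (4|17)=+1, (10|17)=-1; sign (−1)^0·+1^3·-1^1 = -1.
(a,b)_5: α=0, u≡1; β=-2, v≡2 (mod 5); (1|5)=+1, (2|5)=-1; sign (−1)^0·+1^-2·-1^0 = +1.
(a,b)_∞: sgn(-4301)=−, sgn(-782)=−, so -1.
(a,b)_7: α=2, u≡4; β=6, v≡4 (mod 7); (4|7)=+1, (4|7)=+1; sign (−1)^0·+1^6·+1^2 = +1.
(a,b)_3: α=-4, u≡1; β=-4, v≡1 (mod 3); (1|3)=+1, (1|3)=+1; sign (−1)^0·+1^-4·+1^-4 = +1.
(a,b)_11: α=1, u≡5; β=4, v≡7 (mod 11); (5|11)=+1, (7|11)=-1; sign (−1)^0·+1^4·-1^1 = -1.
|Ram(-4301, -782)| = 4, even; anisotropic at {2, 11, 17, ∞}.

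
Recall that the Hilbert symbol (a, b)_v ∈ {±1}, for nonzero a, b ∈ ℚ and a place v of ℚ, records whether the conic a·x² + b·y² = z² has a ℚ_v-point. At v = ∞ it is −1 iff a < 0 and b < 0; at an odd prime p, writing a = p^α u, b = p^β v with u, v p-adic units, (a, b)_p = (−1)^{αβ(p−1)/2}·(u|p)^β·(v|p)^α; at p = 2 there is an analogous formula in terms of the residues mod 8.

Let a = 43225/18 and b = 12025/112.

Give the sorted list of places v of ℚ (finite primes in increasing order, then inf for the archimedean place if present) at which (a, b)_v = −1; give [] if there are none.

(a, b) ≡ (3458, 3367) mod (ℚ^×)²; places V = {2, 3, 5, 7, 13, 19, 37, ∞}.
(a,b)_∞: sgn(3458)=+, sgn(3367)=+, so +1.
(a,b)_13: α=1, u≡2; β=1, v≡10 (mod 13); (2|13)=-1, (10|13)=+1; sign (−1)^0·-1^1·+1^1 = -1.
(a,b)_2: α=-1, β=-4; u≡1, v≡7 (mod 8); ε(u)ε(v)=0·1, αω(v)=-1·0, βω(u)=-4·0; sum ≡ 0  ⇒  +1.
(a,b)_5: α=2, u≡3; β=2, v≡3 (mod 5); (3|5)=-1, (3|5)=-1; sign (−1)^0·-1^2·-1^2 = +1.
(a,b)_37: α=0, u≡19; β=1, v≡29 (mod 37); (19|37)=-1, (29|37)=-1; sign (−1)^0·-1^1·-1^0 = -1.
(a,b)_19: α=1, u≡5; β=0, v≡1 (mod 19); (5|19)=+1, (1|19)=+1; sign (−1)^0·+1^0·+1^1 = +1.
(a,b)_7: α=1, u≡2; β=-1, v≡3 (mod 7); (2|7)=+1, (3|7)=-1; sign (−1)^1·+1^-1·-1^1 = +1.
(a,b)_3: α=-2, u≡2; β=0, v≡1 (mod 3); (2|3)=-1, (1|3)=+1; sign (−1)^0·-1^0·+1^-2 = +1.
|Ram(3458, 3367)| = 2, even; anisotropic at {13, 37}.

[13, 37]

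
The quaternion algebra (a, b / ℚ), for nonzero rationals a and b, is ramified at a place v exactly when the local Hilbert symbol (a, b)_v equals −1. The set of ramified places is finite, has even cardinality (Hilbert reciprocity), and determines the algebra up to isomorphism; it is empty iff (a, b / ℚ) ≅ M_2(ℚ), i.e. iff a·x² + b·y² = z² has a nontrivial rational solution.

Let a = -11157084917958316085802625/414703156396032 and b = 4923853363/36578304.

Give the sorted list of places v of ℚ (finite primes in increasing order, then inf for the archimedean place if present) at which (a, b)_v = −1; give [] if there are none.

(a, b) ≡ (-435, 667) mod (ℚ^×)²; places V = {2, 3, 5, 7, 11, 13, 19, 23, 29, ∞}.
(a,b)_5: α=3, u≡2; β=0, v≡2 (mod 5); (2|5)=-1, (2|5)=-1; sign (−1)^0·-1^0·-1^3 = -1.
(a,b)_∞: sgn(-435)=−, sgn(667)=+, so +1.
(a,b)_2: α=-16, β=-10; u≡5, v≡3 (mod 8); ε(u)ε(v)=0·1, αω(v)=-16·1, βω(u)=-10·1; sum ≡ 0  ⇒  +1.
(a,b)_29: α=3, u≡19; β=1, v≡16 (mod 29); (19|29)=-1, (16|29)=+1; sign (−1)^0·-1^1·+1^3 = -1.
(a,b)_23: α=4, u≡9; β=1, v≡8 (mod 23); (9|23)=+1, (8|23)=+1; sign (−1)^0·+1^1·+1^4 = +1.
(a,b)_3: α=-17, u≡2; β=-6, v≡1 (mod 3); (2|3)=-1, (1|3)=+1; sign (−1)^0·-1^-6·+1^-17 = +1.
(a,b)_7: α=-2, u≡3; β=-2, v≡1 (mod 7); (3|7)=-1, (1|7)=+1; sign (−1)^0·-1^-2·+1^-2 = +1.
(a,b)_19: α=2, u≡18; β=2, v≡14 (mod 19); (18|19)=-1, (14|19)=-1; sign (−1)^0·-1^2·-1^2 = +1.
(a,b)_11: α=8, u≡1; β=2, v≡8 (mod 11); (1|11)=+1, (8|11)=-1; sign (−1)^0·+1^2·-1^8 = +1.
(a,b)_13: α=2, u≡5; β=2, v≡12 (mod 13); (5|13)=-1, (12|13)=+1; sign (−1)^0·-1^2·+1^2 = +1.
(-435, 667 / ℚ) ramifies at {5, 29}: a division algebra.

[5, 29]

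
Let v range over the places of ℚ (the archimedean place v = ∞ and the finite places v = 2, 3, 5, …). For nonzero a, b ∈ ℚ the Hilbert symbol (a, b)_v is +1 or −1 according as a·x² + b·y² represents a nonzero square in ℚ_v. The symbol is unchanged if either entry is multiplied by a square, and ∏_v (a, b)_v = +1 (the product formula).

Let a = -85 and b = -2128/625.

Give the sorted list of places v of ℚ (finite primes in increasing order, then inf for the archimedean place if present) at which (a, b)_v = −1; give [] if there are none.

[2, 5, 7, 17, 19, inf]

(a, b) ≡ (-85, -133) mod (ℚ^×)²; places V = {2, 5, 7, 17, 19, ∞}.
(a,b)_17: α=1, u≡12; β=0, v≡5 (mod 17); (12|17)=-1, (5|17)=-1; sign (−1)^0·-1^0·-1^1 = -1.
(a,b)_∞: sgn(-85)=−, sgn(-133)=−, so -1.
(a,b)_5: α=1, u≡3; β=-4, v≡2 (mod 5); (3|5)=-1, (2|5)=-1; sign (−1)^0·-1^-4·-1^1 = -1.
(a,b)_2: α=0, β=4; u≡3, v≡3 (mod 8); ε(u)ε(v)=1·1, αω(v)=0·1, βω(u)=4·1; sum ≡ 1  ⇒  -1.
(a,b)_7: α=0, u≡6; β=1, v≡2 (mod 7); (6|7)=-1, (2|7)=+1; sign (−1)^0·-1^1·+1^0 = -1.
(a,b)_19: α=0, u≡10; β=1, v≡18 (mod 19); (10|19)=-1, (18|19)=-1; sign (−1)^0·-1^1·-1^0 = -1.
Ram(-85, -133) = {2, 5, 7, 17, 19, ∞}; no ℚ_2-point on the conic.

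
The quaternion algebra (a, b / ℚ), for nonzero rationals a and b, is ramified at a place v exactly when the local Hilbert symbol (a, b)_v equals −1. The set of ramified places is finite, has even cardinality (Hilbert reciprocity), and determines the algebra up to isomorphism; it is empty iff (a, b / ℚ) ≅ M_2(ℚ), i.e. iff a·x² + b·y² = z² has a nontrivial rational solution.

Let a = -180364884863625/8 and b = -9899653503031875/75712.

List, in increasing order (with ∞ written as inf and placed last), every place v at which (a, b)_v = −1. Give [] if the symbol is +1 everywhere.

[5, 7, 11, inf]

(a, b) ≡ (-13090, -77) mod (ℚ^×)²; places V = {2, 3, 5, 7, 11, 13, 17, 23, 31, ∞}.
(a,b)_∞: sgn(-13090)=−, sgn(-77)=−, so -1.
(a,b)_11: α=1, u≡9; β=3, v≡3 (mod 11); (9|11)=+1, (3|11)=+1; sign (−1)^1·+1^3·+1^1 = -1.
(a,b)_7: α=3, u≡3; β=-1, v≡5 (mod 7); (3|7)=-1, (5|7)=-1; sign (−1)^1·-1^-1·-1^3 = -1.
(a,b)_2: α=-3, β=-6; u≡7, v≡3 (mod 8); ε(u)ε(v)=1·1, αω(v)=-3·1, βω(u)=-6·0; sum ≡ 0  ⇒  +1.
(a,b)_17: α=3, u≡7; β=2, v≡2 (mod 17); (7|17)=-1, (2|17)=+1; sign (−1)^0·-1^2·+1^3 = +1.
(a,b)_13: α=0, u≡4; β=-2, v≡9 (mod 13); (4|13)=+1, (9|13)=+1; sign (−1)^0·+1^-2·+1^0 = +1.
(a,b)_5: α=3, u≡2; β=4, v≡2 (mod 5); (2|5)=-1, (2|5)=-1; sign (−1)^0·-1^4·-1^3 = -1.
(a,b)_31: α=2, u≡30; β=2, v≡8 (mod 31); (30|31)=-1, (8|31)=+1; sign (−1)^0·-1^2·+1^2 = +1.
(a,b)_23: α=0, u≡15; β=2, v≡17 (mod 23); (15|23)=-1, (17|23)=-1; sign (−1)^0·-1^2·-1^0 = +1.
(a,b)_3: α=4, u≡2; β=4, v≡1 (mod 3); (2|3)=-1, (1|3)=+1; sign (−1)^0·-1^4·+1^4 = +1.
Ram(-13090, -77) = {5, 7, 11, ∞}; no ℚ_5-point on the conic.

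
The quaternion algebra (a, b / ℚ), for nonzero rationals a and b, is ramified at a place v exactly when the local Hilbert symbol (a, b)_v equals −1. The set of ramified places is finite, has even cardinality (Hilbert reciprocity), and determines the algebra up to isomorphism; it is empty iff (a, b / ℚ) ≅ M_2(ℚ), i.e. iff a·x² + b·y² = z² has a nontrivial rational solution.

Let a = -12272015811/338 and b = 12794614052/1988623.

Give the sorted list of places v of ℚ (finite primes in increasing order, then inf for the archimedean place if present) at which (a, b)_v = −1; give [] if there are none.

(a, b) ≡ (-21318, 119) mod (ℚ^×)²; places V = {2, 3, 7, 11, 13, 17, 19, 29, 37, 41, 43, ∞}.
(a,b)_∞: sgn(-21318)=−, sgn(119)=+, so +1.
(a,b)_3: α=1, u≡1; β=0, v≡2 (mod 3); (1|3)=+1, (2|3)=-1; sign (−1)^0·+1^0·-1^1 = -1.
(a,b)_7: α=0, u≡4; β=-1, v≡3 (mod 7); (4|7)=+1, (3|7)=-1; sign (−1)^0·+1^-1·-1^0 = +1.
(a,b)_29: α=2, u≡27; β=2, v≡19 (mod 29); (27|29)=-1, (19|29)=-1; sign (−1)^0·-1^2·-1^2 = +1.
(a,b)_37: α=2, u≡6; β=0, v≡19 (mod 37); (6|37)=-1, (19|37)=-1; sign (−1)^0·-1^0·-1^2 = +1.
(a,b)_19: α=1, u≡3; β=0, v≡7 (mod 19); (3|19)=-1, (7|19)=+1; sign (−1)^0·-1^0·+1^1 = +1.
(a,b)_11: α=1, u≡1; β=2, v≡1 (mod 11); (1|11)=+1, (1|11)=+1; sign (−1)^0·+1^2·+1^1 = +1.
(a,b)_17: α=1, u≡13; β=1, v≡6 (mod 17); (13|17)=+1, (6|17)=-1; sign (−1)^0·+1^1·-1^1 = -1.
(a,b)_43: α=0, u≡11; β=2, v≡8 (mod 43); (11|43)=+1, (8|43)=-1; sign (−1)^0·+1^2·-1^0 = +1.
(a,b)_13: α=-2, u≡5; β=-2, v≡6 (mod 13); (5|13)=-1, (6|13)=-1; sign (−1)^0·-1^-2·-1^-2 = +1.
(a,b)_41: α=0, u≡9; β=-2, v≡18 (mod 41); (9|41)=+1, (18|41)=+1; sign (−1)^0·+1^-2·+1^0 = +1.
(a,b)_2: α=-1, β=2; u≡5, v≡7 (mod 8); ε(u)ε(v)=0·1, αω(v)=-1·0, βω(u)=2·1; sum ≡ 0  ⇒  +1.
Ram(-21318, 119) = {3, 17}; no ℚ_3-point on the conic.

[3, 17]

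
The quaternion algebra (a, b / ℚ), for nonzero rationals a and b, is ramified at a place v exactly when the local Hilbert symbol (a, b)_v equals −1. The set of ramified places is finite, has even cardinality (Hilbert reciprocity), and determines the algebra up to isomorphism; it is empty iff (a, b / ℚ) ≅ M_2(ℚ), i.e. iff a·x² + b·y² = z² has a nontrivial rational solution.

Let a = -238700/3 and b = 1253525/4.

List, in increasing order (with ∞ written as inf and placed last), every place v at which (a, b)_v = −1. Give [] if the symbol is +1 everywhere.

Mod squares: a ≡ -7161, b ≡ 50141. Check v ∈ {∞, 2, 3, 5, 7, 11, 13, 19, 29, 31}.
v=11: a=11^1·(≡1), b=11^0·(≡5) mod 11; (1|11)=+1, (5|11)=+1; (−1)^{1·0·5}·(+1)^0·(+1)^1 = +1.
v=7: a=7^1·(≡6), b=7^1·(≡2) mod 7; (6|7)=-1, (2|7)=+1; (−1)^{1·1·3}·(-1)^1·(+1)^1 = +1.
v=31: a=31^1·(≡27), b=31^0·(≡10) mod 31; (27|31)=-1, (10|31)=+1; (−1)^{1·0·15}·(-1)^0·(+1)^1 = +1.
v=29: a=29^0·(≡19), b=29^1·(≡11) mod 29; (19|29)=-1, (11|29)=-1; (−1)^{0·1·14}·(-1)^1·(-1)^0 = -1.
v=2: v_2(a)=2, v_2(b)=-2; units ≡ 7, 5 (mod 8); ε·ε+αω+βω = 1·0+2·1+-2·0 ≡ 0  ⇒  (a,b)_2 = +1.
v=∞: -7161 < 0 and 50141 > 0  ⇒  (a,b)_∞ = +1.
v=13: a=13^0·(≡2), b=13^1·(≡1) mod 13; (2|13)=-1, (1|13)=+1; (−1)^{0·1·6}·(-1)^1·(+1)^0 = -1.
v=3: a=3^-1·(≡1), b=3^0·(≡2) mod 3; (1|3)=+1, (2|3)=-1; (−1)^{-1·0·1}·(+1)^0·(-1)^-1 = -1.
v=19: a=19^0·(≡18), b=19^1·(≡16) mod 19; (18|19)=-1, (16|19)=+1; (−1)^{0·1·9}·(-1)^1·(+1)^0 = -1.
v=5: a=5^2·(≡4), b=5^2·(≡4) mod 5; (4|5)=+1, (4|5)=+1; (−1)^{2·2·2}·(+1)^2·(+1)^2 = +1.
|Ram(-7161, 50141)| = 4, even; anisotropic at {3, 13, 19, 29}.

[3, 13, 19, 29]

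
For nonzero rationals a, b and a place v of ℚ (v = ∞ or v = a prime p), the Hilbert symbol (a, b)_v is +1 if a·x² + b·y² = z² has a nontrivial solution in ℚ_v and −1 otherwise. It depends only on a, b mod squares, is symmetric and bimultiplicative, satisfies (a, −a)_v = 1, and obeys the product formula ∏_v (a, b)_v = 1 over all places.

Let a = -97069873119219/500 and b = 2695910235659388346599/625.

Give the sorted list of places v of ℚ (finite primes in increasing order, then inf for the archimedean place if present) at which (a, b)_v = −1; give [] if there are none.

(a, b) ≡ (-8855, 8671) mod (ℚ^×)²; places V = {2, 3, 5, 7, 11, 13, 23, 29, ∞}.
(a,b)_7: α=1, u≡1; β=2, v≡6 (mod 7); (1|7)=+1, (6|7)=-1; sign (−1)^0·+1^2·-1^1 = -1.
(a,b)_5: α=-3, u≡4; β=-4, v≡4 (mod 5); (4|5)=+1, (4|5)=+1; sign (−1)^0·+1^-4·+1^-3 = +1.
(a,b)_29: α=2, u≡11; β=1, v≡23 (mod 29); (11|29)=-1, (23|29)=+1; sign (−1)^0·-1^1·+1^2 = -1.
(a,b)_13: α=2, u≡5; β=5, v≡4 (mod 13); (5|13)=-1, (4|13)=+1; sign (−1)^0·-1^5·+1^2 = -1.
(a,b)_∞: sgn(-8855)=−, sgn(8671)=+, so +1.
(a,b)_11: α=1, u≡4; β=2, v≡5 (mod 11); (4|11)=+1, (5|11)=+1; sign (−1)^0·+1^2·+1^1 = +1.
(a,b)_23: α=3, u≡3; β=5, v≡4 (mod 23); (3|23)=+1, (4|23)=+1; sign (−1)^1·+1^5·+1^3 = -1.
(a,b)_3: α=6, u≡1; β=8, v≡1 (mod 3); (1|3)=+1, (1|3)=+1; sign (−1)^0·+1^8·+1^6 = +1.
(a,b)_2: α=-2, β=0; u≡1, v≡7 (mod 8); ε(u)ε(v)=0·1, αω(v)=-2·0, βω(u)=0·0; sum ≡ 0  ⇒  +1.
Ram(-8855, 8671) = {7, 13, 23, 29}; no ℚ_7-point on the conic.

[7, 13, 23, 29]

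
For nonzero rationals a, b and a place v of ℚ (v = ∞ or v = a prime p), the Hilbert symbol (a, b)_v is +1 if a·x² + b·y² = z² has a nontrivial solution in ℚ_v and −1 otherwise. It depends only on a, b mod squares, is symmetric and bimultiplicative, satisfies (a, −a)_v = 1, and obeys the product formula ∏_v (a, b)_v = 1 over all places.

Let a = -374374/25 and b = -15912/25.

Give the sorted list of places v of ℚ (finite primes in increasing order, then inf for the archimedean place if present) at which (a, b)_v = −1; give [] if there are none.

(a, b) ≡ (-3094, -442) mod (ℚ^×)²; places V = {2, 3, 5, 7, 11, 13, 17, ∞}.
(a,b)_7: α=1, u≡3; β=0, v≡5 (mod 7); (3|7)=-1, (5|7)=-1; sign (−1)^0·-1^0·-1^1 = -1.
(a,b)_17: α=1, u≡14; β=1, v≡2 (mod 17); (14|17)=-1, (2|17)=+1; sign (−1)^0·-1^1·+1^1 = -1.
(a,b)_∞: sgn(-3094)=−, sgn(-442)=−, so -1.
(a,b)_2: α=1, β=3; u≡5, v≡3 (mod 8); ε(u)ε(v)=0·1, αω(v)=1·1, βω(u)=3·1; sum ≡ 0  ⇒  +1.
(a,b)_5: α=-2, u≡1; β=-2, v≡3 (mod 5); (1|5)=+1, (3|5)=-1; sign (−1)^0·+1^-2·-1^-2 = +1.
(a,b)_11: α=2, u≡10; β=0, v≡9 (mod 11); (10|11)=-1, (9|11)=+1; sign (−1)^0·-1^0·+1^2 = +1.
(a,b)_13: α=1, u≡3; β=1, v≡2 (mod 13); (3|13)=+1, (2|13)=-1; sign (−1)^0·+1^1·-1^1 = -1.
(a,b)_3: α=0, u≡2; β=2, v≡2 (mod 3); (2|3)=-1, (2|3)=-1; sign (−1)^0·-1^2·-1^0 = +1.
(-3094, -442 / ℚ) ramifies at {7, 13, 17, ∞}: a division algebra.

[7, 13, 17, inf]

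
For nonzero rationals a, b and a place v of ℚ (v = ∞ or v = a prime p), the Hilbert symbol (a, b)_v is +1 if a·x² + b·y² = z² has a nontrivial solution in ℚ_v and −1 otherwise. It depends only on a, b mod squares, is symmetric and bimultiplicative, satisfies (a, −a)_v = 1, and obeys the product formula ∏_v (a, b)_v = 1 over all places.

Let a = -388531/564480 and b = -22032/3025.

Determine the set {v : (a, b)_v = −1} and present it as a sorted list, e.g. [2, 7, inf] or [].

Mod squares: a ≡ -95, b ≡ -17. Check v ∈ {∞, 2, 3, 5, 7, 11, 13, 17, 19}.
v=2: v_2(a)=-8, v_2(b)=4; units ≡ 1, 7 (mod 8); ε·ε+αω+βω = 0·1+-8·0+4·0 ≡ 0  ⇒  (a,b)_2 = +1.
v=17: a=17^0·(≡6), b=17^1·(≡4) mod 17; (6|17)=-1, (4|17)=+1; (−1)^{0·1·8}·(-1)^1·(+1)^0 = -1.
v=7: a=7^-2·(≡5), b=7^0·(≡4) mod 7; (5|7)=-1, (4|7)=+1; (−1)^{-2·0·3}·(-1)^0·(+1)^-2 = +1.
v=19: a=19^1·(≡10), b=19^0·(≡2) mod 19; (10|19)=-1, (2|19)=-1; (−1)^{1·0·9}·(-1)^0·(-1)^1 = -1.
v=11: a=11^2·(≡3), b=11^-2·(≡4) mod 11; (3|11)=+1, (4|11)=+1; (−1)^{2·-2·5}·(+1)^-2·(+1)^2 = +1.
v=∞: -95 < 0 and -17 < 0  ⇒  (a,b)_∞ = -1.
v=13: a=13^2·(≡4), b=13^0·(≡9) mod 13; (4|13)=+1, (9|13)=+1; (−1)^{2·0·6}·(+1)^0·(+1)^2 = +1.
v=5: a=5^-1·(≡4), b=5^-2·(≡3) mod 5; (4|5)=+1, (3|5)=-1; (−1)^{-1·-2·2}·(+1)^-2·(-1)^-1 = -1.
v=3: a=3^-2·(≡1), b=3^4·(≡1) mod 3; (1|3)=+1, (1|3)=+1; (−1)^{-2·4·1}·(+1)^4·(+1)^-2 = +1.
Ram(-95, -17) = {5, 17, 19, ∞}; no ℚ_5-point on the conic.

[5, 17, 19, inf]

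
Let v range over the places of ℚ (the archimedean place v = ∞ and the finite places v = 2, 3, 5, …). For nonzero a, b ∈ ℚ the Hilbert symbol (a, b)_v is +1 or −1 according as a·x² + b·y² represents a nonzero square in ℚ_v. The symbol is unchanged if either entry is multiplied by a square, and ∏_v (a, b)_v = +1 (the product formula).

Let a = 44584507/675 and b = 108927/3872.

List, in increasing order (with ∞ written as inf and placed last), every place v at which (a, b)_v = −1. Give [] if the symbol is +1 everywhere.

Mod squares: a ≡ 1105401, b ≡ 494. Check v ∈ {∞, 2, 3, 5, 7, 11, 13, 19, 41, 43}.
v=∞: 1105401 > 0 and 494 > 0  ⇒  (a,b)_∞ = +1.
v=2: v_2(a)=0, v_2(b)=-5; units ≡ 1, 7 (mod 8); ε·ε+αω+βω = 0·1+0·0+-5·0 ≡ 0  ⇒  (a,b)_2 = +1.
v=3: a=3^-3·(≡1), b=3^2·(≡2) mod 3; (1|3)=+1, (2|3)=-1; (−1)^{-3·2·1}·(+1)^2·(-1)^-3 = -1.
v=5: a=5^-2·(≡1), b=5^0·(≡1) mod 5; (1|5)=+1, (1|5)=+1; (−1)^{-2·0·2}·(+1)^0·(+1)^-2 = +1.
v=19: a=19^1·(≡11), b=19^1·(≡6) mod 19; (11|19)=+1, (6|19)=+1; (−1)^{1·1·9}·(+1)^1·(+1)^1 = -1.
v=7: a=7^0·(≡3), b=7^2·(≡4) mod 7; (3|7)=-1, (4|7)=+1; (−1)^{0·2·3}·(-1)^2·(+1)^0 = +1.
v=13: a=13^0·(≡7), b=13^1·(≡3) mod 13; (7|13)=-1, (3|13)=+1; (−1)^{0·1·6}·(-1)^1·(+1)^0 = -1.
v=43: a=43^1·(≡14), b=43^0·(≡4) mod 43; (14|43)=+1, (4|43)=+1; (−1)^{1·0·21}·(+1)^0·(+1)^1 = +1.
v=41: a=41^1·(≡38), b=41^0·(≡4) mod 41; (38|41)=-1, (4|41)=+1; (−1)^{1·0·20}·(-1)^0·(+1)^1 = +1.
v=11: a=11^3·(≡6), b=11^-2·(≡6) mod 11; (6|11)=-1, (6|11)=-1; (−1)^{3·-2·5}·(-1)^-2·(-1)^3 = -1.
Ram(1105401, 494) = {3, 11, 13, 19}; no ℚ_3-point on the conic.

[3, 11, 13, 19]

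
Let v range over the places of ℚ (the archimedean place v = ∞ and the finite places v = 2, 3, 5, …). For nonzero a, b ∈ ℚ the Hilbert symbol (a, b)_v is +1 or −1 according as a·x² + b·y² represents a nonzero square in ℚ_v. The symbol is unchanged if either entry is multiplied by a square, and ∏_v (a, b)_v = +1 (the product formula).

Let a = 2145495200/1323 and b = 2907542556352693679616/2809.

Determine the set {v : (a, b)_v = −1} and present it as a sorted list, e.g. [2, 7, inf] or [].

[17, 23]

Mod squares: a ≡ 44574, b ≡ 1292646. Check v ∈ {∞, 2, 3, 5, 7, 17, 19, 23, 29, 53}.
v=∞: 44574 > 0 and 1292646 > 0  ⇒  (a,b)_∞ = +1.
v=29: a=29^0·(≡5), b=29^1·(≡16) mod 29; (5|29)=+1, (16|29)=+1; (−1)^{0·1·14}·(+1)^1·(+1)^0 = +1.
v=2: v_2(a)=5, v_2(b)=9; units ≡ 7, 3 (mod 8); ε·ε+αω+βω = 1·1+5·1+9·0 ≡ 0  ⇒  (a,b)_2 = +1.
v=53: a=53^0·(≡13), b=53^-2·(≡40) mod 53; (13|53)=+1, (40|53)=+1; (−1)^{0·-2·26}·(+1)^-2·(+1)^0 = +1.
v=19: a=19^3·(≡5), b=19^5·(≡2) mod 19; (5|19)=+1, (2|19)=-1; (−1)^{3·5·9}·(+1)^5·(-1)^3 = +1.
v=23: a=23^1·(≡1), b=23^3·(≡4) mod 23; (1|23)=+1, (4|23)=+1; (−1)^{1·3·11}·(+1)^3·(+1)^1 = -1.
v=7: a=7^-2·(≡5), b=7^2·(≡5) mod 7; (5|7)=-1, (5|7)=-1; (−1)^{-2·2·3}·(-1)^2·(-1)^-2 = +1.
v=17: a=17^1·(≡1), b=17^3·(≡7) mod 17; (1|17)=+1, (7|17)=-1; (−1)^{1·3·8}·(+1)^3·(-1)^1 = -1.
v=3: a=3^-3·(≡2), b=3^3·(≡1) mod 3; (2|3)=-1, (1|3)=+1; (−1)^{-3·3·1}·(-1)^3·(+1)^-3 = +1.
v=5: a=5^2·(≡1), b=5^0·(≡4) mod 5; (1|5)=+1, (4|5)=+1; (−1)^{2·0·2}·(+1)^0·(+1)^2 = +1.
(44574, 1292646 / ℚ) ramifies at {17, 23}: a division algebra.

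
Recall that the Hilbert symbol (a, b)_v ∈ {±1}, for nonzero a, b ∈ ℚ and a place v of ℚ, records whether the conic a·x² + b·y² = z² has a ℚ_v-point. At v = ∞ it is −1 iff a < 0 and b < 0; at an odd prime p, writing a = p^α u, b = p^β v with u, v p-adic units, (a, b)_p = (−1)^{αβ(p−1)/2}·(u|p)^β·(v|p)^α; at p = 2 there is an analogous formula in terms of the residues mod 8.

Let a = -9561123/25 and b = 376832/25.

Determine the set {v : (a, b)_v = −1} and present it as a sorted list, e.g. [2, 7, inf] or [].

Mod squares: a ≡ -1062347, b ≡ 23. Check v ∈ {∞, 2, 3, 5, 11, 13, 17, 19, 23}.
v=19: a=19^1·(≡6), b=19^0·(≡4) mod 19; (6|19)=+1, (4|19)=+1; (−1)^{1·0·9}·(+1)^0·(+1)^1 = +1.
v=13: a=13^1·(≡9), b=13^0·(≡12) mod 13; (9|13)=+1, (12|13)=+1; (−1)^{1·0·6}·(+1)^0·(+1)^1 = +1.
v=∞: -1062347 < 0 and 23 > 0  ⇒  (a,b)_∞ = +1.
v=11: a=11^1·(≡9), b=11^0·(≡9) mod 11; (9|11)=+1, (9|11)=+1; (−1)^{1·0·5}·(+1)^0·(+1)^1 = +1.
v=3: a=3^2·(≡1), b=3^0·(≡2) mod 3; (1|3)=+1, (2|3)=-1; (−1)^{2·0·1}·(+1)^0·(-1)^2 = +1.
v=2: v_2(a)=0, v_2(b)=14; units ≡ 5, 7 (mod 8); ε·ε+αω+βω = 0·1+0·0+14·1 ≡ 0  ⇒  (a,b)_2 = +1.
v=5: a=5^-2·(≡2), b=5^-2·(≡2) mod 5; (2|5)=-1, (2|5)=-1; (−1)^{-2·-2·2}·(-1)^-2·(-1)^-2 = +1.
v=17: a=17^1·(≡16), b=17^0·(≡14) mod 17; (16|17)=+1, (14|17)=-1; (−1)^{1·0·8}·(+1)^0·(-1)^1 = -1.
v=23: a=23^1·(≡12), b=23^1·(≡4) mod 23; (12|23)=+1, (4|23)=+1; (−1)^{1·1·11}·(+1)^1·(+1)^1 = -1.
|Ram(-1062347, 23)| = 2, even; anisotropic at {17, 23}.

[17, 23]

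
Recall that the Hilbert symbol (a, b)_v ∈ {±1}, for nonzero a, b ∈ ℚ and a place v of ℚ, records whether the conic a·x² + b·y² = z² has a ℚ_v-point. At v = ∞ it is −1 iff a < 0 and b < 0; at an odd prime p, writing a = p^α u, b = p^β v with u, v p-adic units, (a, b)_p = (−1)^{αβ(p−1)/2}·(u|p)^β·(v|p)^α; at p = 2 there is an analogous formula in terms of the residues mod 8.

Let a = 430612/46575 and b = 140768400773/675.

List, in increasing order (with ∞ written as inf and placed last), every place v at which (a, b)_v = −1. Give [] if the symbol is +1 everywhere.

[2, 3, 7, 11]

(a, b) ≡ (299, 231) mod (ℚ^×)²; places V = {2, 3, 5, 7, 11, 13, 23, ∞}.
(a,b)_3: α=-4, u≡2; β=-3, v≡2 (mod 3); (2|3)=-1, (2|3)=-1; sign (−1)^0·-1^-3·-1^-4 = -1.
(a,b)_∞: sgn(299)=+, sgn(231)=+, so +1.
(a,b)_5: α=-2, u≡4; β=-2, v≡4 (mod 5); (4|5)=+1, (4|5)=+1; sign (−1)^0·+1^-2·+1^-2 = +1.
(a,b)_23: α=-1, u≡6; β=2, v≡16 (mod 23); (6|23)=+1, (16|23)=+1; sign (−1)^0·+1^2·+1^-1 = +1.
(a,b)_2: α=2, β=0; u≡3, v≡7 (mod 8); ε(u)ε(v)=1·1, αω(v)=2·0, βω(u)=0·1; sum ≡ 1  ⇒  -1.
(a,b)_11: α=0, u≡6; β=3, v≡6 (mod 11); (6|11)=-1, (6|11)=-1; sign (−1)^0·-1^3·-1^0 = -1.
(a,b)_13: α=3, u≡3; β=4, v≡10 (mod 13); (3|13)=+1, (10|13)=+1; sign (−1)^0·+1^4·+1^3 = +1.
(a,b)_7: α=2, u≡6; β=1, v≡6 (mod 7); (6|7)=-1, (6|7)=-1; sign (−1)^0·-1^1·-1^2 = -1.
Ram(299, 231) = {2, 3, 7, 11}; no ℚ_2-point on the conic.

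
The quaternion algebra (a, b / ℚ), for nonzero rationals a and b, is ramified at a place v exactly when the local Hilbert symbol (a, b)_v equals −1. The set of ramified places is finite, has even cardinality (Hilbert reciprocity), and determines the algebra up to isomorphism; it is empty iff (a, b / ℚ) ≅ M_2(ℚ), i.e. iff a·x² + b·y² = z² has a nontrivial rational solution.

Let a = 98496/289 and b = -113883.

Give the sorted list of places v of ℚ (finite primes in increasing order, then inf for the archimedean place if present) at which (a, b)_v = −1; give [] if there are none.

(a, b) ≡ (19, -113883) mod (ℚ^×)²; places V = {2, 3, 7, 11, 17, 19, 29, ∞}.
(a,b)_3: α=4, u≡1; β=1, v≡1 (mod 3); (1|3)=+1, (1|3)=+1; sign (−1)^0·+1^1·+1^4 = +1.
(a,b)_19: α=1, u≡4; β=0, v≡3 (mod 19); (4|19)=+1, (3|19)=-1; sign (−1)^0·+1^0·-1^1 = -1.
(a,b)_∞: sgn(19)=+, sgn(-113883)=−, so +1.
(a,b)_17: α=-2, u≡15; β=1, v≡16 (mod 17); (15|17)=+1, (16|17)=+1; sign (−1)^0·+1^1·+1^-2 = +1.
(a,b)_11: α=0, u≡8; β=1, v≡9 (mod 11); (8|11)=-1, (9|11)=+1; sign (−1)^0·-1^1·+1^0 = -1.
(a,b)_29: α=0, u≡17; β=1, v≡17 (mod 29); (17|29)=-1, (17|29)=-1; sign (−1)^0·-1^1·-1^0 = -1.
(a,b)_7: α=0, u≡3; β=1, v≡6 (mod 7); (3|7)=-1, (6|7)=-1; sign (−1)^0·-1^1·-1^0 = -1.
(a,b)_2: α=6, β=0; u≡3, v≡5 (mod 8); ε(u)ε(v)=1·0, αω(v)=6·1, βω(u)=0·1; sum ≡ 0  ⇒  +1.
Ram(19, -113883) = {7, 11, 19, 29}; no ℚ_7-point on the conic.

[7, 11, 19, 29]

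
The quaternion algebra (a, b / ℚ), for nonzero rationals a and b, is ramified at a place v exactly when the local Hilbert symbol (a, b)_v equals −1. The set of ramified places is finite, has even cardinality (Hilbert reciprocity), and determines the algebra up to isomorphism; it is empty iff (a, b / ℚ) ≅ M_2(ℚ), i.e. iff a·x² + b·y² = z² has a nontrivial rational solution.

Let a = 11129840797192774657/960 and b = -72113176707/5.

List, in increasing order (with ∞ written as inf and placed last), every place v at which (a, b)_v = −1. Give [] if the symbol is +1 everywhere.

(a, b) ≡ (53295, -85215) mod (ℚ^×)²; places V = {2, 3, 5, 7, 11, 13, 17, 19, 23, ∞}.
(a,b)_13: α=4, u≡5; β=1, v≡1 (mod 13); (5|13)=-1, (1|13)=+1; sign (−1)^0·-1^1·+1^4 = -1.
(a,b)_19: α=1, u≡2; β=1, v≡18 (mod 19); (2|19)=-1, (18|19)=-1; sign (−1)^1·-1^1·-1^1 = -1.
(a,b)_11: α=5, u≡1; β=4, v≡2 (mod 11); (1|11)=+1, (2|11)=-1; sign (−1)^0·+1^4·-1^5 = -1.
(a,b)_5: α=-1, u≡1; β=-1, v≡3 (mod 5); (1|5)=+1, (3|5)=-1; sign (−1)^0·+1^-1·-1^-1 = -1.
(a,b)_∞: sgn(53295)=+, sgn(-85215)=−, so +1.
(a,b)_3: α=-1, u≡2; β=1, v≡2 (mod 3); (2|3)=-1, (2|3)=-1; sign (−1)^1·-1^1·-1^-1 = -1.
(a,b)_2: α=-6, β=0; u≡7, v≡1 (mod 8); ε(u)ε(v)=1·0, αω(v)=-6·0, βω(u)=0·0; sum ≡ 0  ⇒  +1.
(a,b)_23: α=2, u≡13; β=1, v≡15 (mod 23); (13|23)=+1, (15|23)=-1; sign (−1)^0·+1^1·-1^2 = +1.
(a,b)_7: α=2, u≡2; β=0, v≡6 (mod 7); (2|7)=+1, (6|7)=-1; sign (−1)^0·+1^0·-1^2 = +1.
(a,b)_17: α=3, u≡7; β=2, v≡3 (mod 17); (7|17)=-1, (3|17)=-1; sign (−1)^0·-1^2·-1^3 = -1.
Ram(53295, -85215) = {3, 5, 11, 13, 17, 19}; no ℚ_3-point on the conic.

[3, 5, 11, 13, 17, 19]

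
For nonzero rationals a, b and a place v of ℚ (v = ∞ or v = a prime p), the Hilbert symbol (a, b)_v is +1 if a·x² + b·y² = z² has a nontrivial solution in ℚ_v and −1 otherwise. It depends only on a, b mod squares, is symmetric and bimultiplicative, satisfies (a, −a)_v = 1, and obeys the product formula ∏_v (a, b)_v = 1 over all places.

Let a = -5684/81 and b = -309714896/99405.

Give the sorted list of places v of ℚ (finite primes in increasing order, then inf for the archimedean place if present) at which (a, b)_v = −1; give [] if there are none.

[2, inf]

(a, b) ≡ (-29, -145) mod (ℚ^×)²; places V = {2, 3, 5, 7, 19, 29, 43, 47, ∞}.
(a,b)_43: α=0, u≡36; β=2, v≡33 (mod 43); (36|43)=+1, (33|43)=-1; sign (−1)^0·+1^2·-1^0 = +1.
(a,b)_5: α=0, u≡1; β=-1, v≡4 (mod 5); (1|5)=+1, (4|5)=+1; sign (−1)^0·+1^-1·+1^0 = +1.
(a,b)_19: α=0, u≡7; β=2, v≡16 (mod 19); (7|19)=+1, (16|19)=+1; sign (−1)^0·+1^2·+1^0 = +1.
(a,b)_47: α=0, u≡7; β=-2, v≡15 (mod 47); (7|47)=+1, (15|47)=-1; sign (−1)^0·+1^-2·-1^0 = +1.
(a,b)_29: α=1, u≡23; β=1, v≡24 (mod 29); (23|29)=+1, (24|29)=+1; sign (−1)^0·+1^1·+1^1 = +1.
(a,b)_7: α=2, u≡6; β=0, v≡4 (mod 7); (6|7)=-1, (4|7)=+1; sign (−1)^0·-1^0·+1^2 = +1.
(a,b)_3: α=-4, u≡1; β=-2, v≡2 (mod 3); (1|3)=+1, (2|3)=-1; sign (−1)^0·+1^-2·-1^-4 = +1.
(a,b)_2: α=2, β=4; u≡3, v≡7 (mod 8); ε(u)ε(v)=1·1, αω(v)=2·0, βω(u)=4·1; sum ≡ 1  ⇒  -1.
(a,b)_∞: sgn(-29)=−, sgn(-145)=−, so -1.
Ram(-29, -145) = {2, ∞}; no ℚ_2-point on the conic.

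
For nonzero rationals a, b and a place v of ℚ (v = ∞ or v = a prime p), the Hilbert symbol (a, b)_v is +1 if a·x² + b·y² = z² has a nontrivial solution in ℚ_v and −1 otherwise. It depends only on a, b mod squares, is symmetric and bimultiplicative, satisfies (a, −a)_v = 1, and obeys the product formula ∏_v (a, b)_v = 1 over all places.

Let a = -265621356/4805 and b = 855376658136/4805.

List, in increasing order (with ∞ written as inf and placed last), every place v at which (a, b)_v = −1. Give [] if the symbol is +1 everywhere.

(a, b) ≡ (-55, 30030) mod (ℚ^×)²; places V = {2, 3, 5, 7, 11, 13, 17, 31, ∞}.
(a,b)_5: α=-1, u≡4; β=-1, v≡1 (mod 5); (4|5)=+1, (1|5)=+1; sign (−1)^0·+1^-1·+1^-1 = +1.
(a,b)_17: α=0, u≡16; β=2, v≡16 (mod 17); (16|17)=+1, (16|17)=+1; sign (−1)^0·+1^2·+1^0 = +1.
(a,b)_3: α=6, u≡2; β=7, v≡2 (mod 3); (2|3)=-1, (2|3)=-1; sign (−1)^0·-1^7·-1^6 = -1.
(a,b)_∞: sgn(-55)=−, sgn(30030)=+, so +1.
(a,b)_13: α=2, u≡10; β=3, v≡4 (mod 13); (10|13)=+1, (4|13)=+1; sign (−1)^0·+1^3·+1^2 = +1.
(a,b)_2: α=2, β=3; u≡1, v≡7 (mod 8); ε(u)ε(v)=0·1, αω(v)=2·0, βω(u)=3·0; sum ≡ 0  ⇒  +1.
(a,b)_31: α=-2, u≡1; β=-2, v≡17 (mod 31); (1|31)=+1, (17|31)=-1; sign (−1)^0·+1^-2·-1^-2 = +1.
(a,b)_7: α=2, u≡4; β=1, v≡6 (mod 7); (4|7)=+1, (6|7)=-1; sign (−1)^0·+1^1·-1^2 = +1.
(a,b)_11: α=1, u≡10; β=1, v≡2 (mod 11); (10|11)=-1, (2|11)=-1; sign (−1)^1·-1^1·-1^1 = -1.
Ram(-55, 30030) = {3, 11}; no ℚ_3-point on the conic.

[3, 11]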